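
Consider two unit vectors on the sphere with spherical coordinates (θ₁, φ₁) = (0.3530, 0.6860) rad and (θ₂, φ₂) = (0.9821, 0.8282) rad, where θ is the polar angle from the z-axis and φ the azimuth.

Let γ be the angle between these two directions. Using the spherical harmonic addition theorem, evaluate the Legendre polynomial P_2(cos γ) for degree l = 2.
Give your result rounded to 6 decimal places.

0.473621

Expand P_2 via completeness: Σ_{m} conj(Y_{2,m}) at Ω₁ times Y_{2,m} at Ω₂ —
  [-2]  conj(Y_{2,-2})(Ω₁) = 0.00912 + 0.04526j ; Y_{2,-2}(Ω₂) = -0.02284 - 0.26619j ; Δ = 0.01184 - 0.00346j
  [-1]  conj(Y_{2,-1})(Ω₁) = 0.19392 + 0.15875j ; Y_{2,-1}(Ω₂) = 0.24125 - 0.26284j ; Δ = 0.08851 - 0.01267j
  [+0]  conj(Y_{2,0})(Ω₁) = 0.51770 + 0.00000j ; Y_{2,0}(Ω₂) = -0.02365 + 0.00000j ; Δ = -0.01225 + 0.00000j
  [+1]  conj(Y_{2,1})(Ω₁) = -0.19392 + 0.15875j ; Y_{2,1}(Ω₂) = -0.24125 - 0.26284j ; Δ = 0.08851 + 0.01267j
  [+2]  conj(Y_{2,2})(Ω₁) = 0.00912 - 0.04526j ; Y_{2,2}(Ω₂) = -0.02284 + 0.26619j ; Δ = 0.01184 + 0.00346j
Total Σ_m = 0.18845 - 0.00000j. Multiply by 2.513274: 0.47362 - 0.00000j. P_2(cos γ) = 0.473621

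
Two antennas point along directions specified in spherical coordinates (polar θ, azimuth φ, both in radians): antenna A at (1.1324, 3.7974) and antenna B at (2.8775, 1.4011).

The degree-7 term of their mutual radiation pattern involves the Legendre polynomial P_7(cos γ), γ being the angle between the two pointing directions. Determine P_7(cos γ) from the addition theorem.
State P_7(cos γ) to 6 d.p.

-0.322631

Summing Y*_{l m}(θ₁,φ₁)·Y_{l m}(θ₂,φ₂) over m ∈ [−7, 7]; prefactor 4π/(2·7+1) = 0.837758:
  m=-7: Y*=+0.030294+0.247614i  Y=-0.000038+0.000015i  product -0.000005-0.000009i
  m=-6: Y*=-0.306988-0.311848i  Y=+0.000300+0.000486i  product +0.000060-0.000243i
  m=-5: Y*=+0.296930+0.041070i  Y=+0.003708-0.003268i  product +0.001235-0.000818i
  m=-4: Y*=+0.119579-0.068207i  Y=-0.023332-0.018821i  product -0.004074-0.000659i
  m=-3: Y*=-0.134813+0.321887i  Y=-0.062984+0.112842i  product -0.027831-0.035487i
  m=-2: Y*=-0.002483-0.009364i  Y=+0.355869+0.125641i  product +0.000293-0.003644i
  m=-1: Y*=-0.264185-0.203266i  Y=+0.107299-0.626219i  product -0.155636+0.143627i
  m=+0: Y*=+0.051279-0.000000i  Y=-0.257354+0.000000i  product -0.013197+0.000000i
  m=+1: Y*=+0.264185-0.203266i  Y=-0.107299-0.626219i  product -0.155636-0.143627i
  m=+2: Y*=-0.002483+0.009364i  Y=+0.355869-0.125641i  product +0.000293+0.003644i
  m=+3: Y*=+0.134813+0.321887i  Y=+0.062984+0.112842i  product -0.027831+0.035487i
  m=+4: Y*=+0.119579+0.068207i  Y=-0.023332+0.018821i  product -0.004074+0.000659i
  m=+5: Y*=-0.296930+0.041070i  Y=-0.003708-0.003268i  product +0.001235+0.000818i
  m=+6: Y*=-0.306988+0.311848i  Y=+0.000300-0.000486i  product +0.000060+0.000243i
  m=+7: Y*=-0.030294+0.247614i  Y=+0.000038+0.000015i  product -0.000005+0.000009i
Accumulated sum -0.385113-0.000000i; after 4π/(2l+1) scaling, -0.322631-0.000000i ⇒ P_7 = -0.322631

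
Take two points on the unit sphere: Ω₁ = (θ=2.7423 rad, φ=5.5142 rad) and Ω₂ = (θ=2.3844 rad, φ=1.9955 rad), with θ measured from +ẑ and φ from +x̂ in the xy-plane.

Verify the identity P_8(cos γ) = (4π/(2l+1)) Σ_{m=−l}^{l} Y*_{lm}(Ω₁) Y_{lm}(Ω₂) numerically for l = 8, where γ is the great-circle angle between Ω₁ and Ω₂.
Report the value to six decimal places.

Expand P_8 via completeness: Σ_{m} conj(Y_{8,m}) at Ω₁ times Y_{8,m} at Ω₂ —
  [-8]  conj(Y_{8,-8})(Ω₁) = (0.000267, 0.000035) ; Y_{8,-8}(Ω₂) = (-0.024708, 0.006468) ; Δ = (-0.000007, 0.000001)
  [-7]  conj(Y_{8,-7})(Ω₁) = (-0.001584, -0.001998) ; Y_{8,-7}(Ω₂) = (-0.018146, 0.106561) ; Δ = (0.000242, -0.000133)
  [-6]  conj(Y_{8,-6})(Ω₁) = (-0.001499, 0.015174) ; Y_{8,-6}(Ω₂) = (0.226903, 0.153034) ; Δ = (-0.002662, 0.003214)
  [-5]  conj(Y_{8,-5})(Ω₁) = (0.049389, -0.041882) ; Y_{8,-5}(Ω₂) = (0.378600, -0.233542) ; Δ = (0.008917, -0.027391)
  [-4]  conj(Y_{8,-4})(Ω₁) = (-0.198684, -0.013063) ; Y_{8,-4}(Ω₂) = (-0.051927, -0.403401) ; Δ = (0.005048, 0.080828)
  [-3]  conj(Y_{8,-3})(Ω₁) = (0.286753, 0.316480) ; Y_{8,-3}(Ω₂) = (-0.029013, -0.008870) ; Δ = (-0.005513, -0.011725)
  [-2]  conj(Y_{8,-2})(Ω₁) = (0.018302, -0.557343) ; Y_{8,-2}(Ω₂) = (0.240458, -0.273394) ; Δ = (-0.147973, -0.139021)
  [-1]  conj(Y_{8,-1})(Ω₁) = (-0.156039, 0.150999) ; Y_{8,-1}(Ω₂) = (-0.088029, -0.194657) ; Δ = (0.043129, 0.017082)
  [+0]  conj(Y_{8,0})(Ω₁) = (-0.428553, -0.000000) ; Y_{8,0}(Ω₂) = (0.305723, 0.000000) ; Δ = (-0.131018, -0.000000)
  [+1]  conj(Y_{8,1})(Ω₁) = (0.156039, 0.150999) ; Y_{8,1}(Ω₂) = (0.088029, -0.194657) ; Δ = (0.043129, -0.017082)
  [+2]  conj(Y_{8,2})(Ω₁) = (0.018302, 0.557343) ; Y_{8,2}(Ω₂) = (0.240458, 0.273394) ; Δ = (-0.147973, 0.139021)
  [+3]  conj(Y_{8,3})(Ω₁) = (-0.286753, 0.316480) ; Y_{8,3}(Ω₂) = (0.029013, -0.008870) ; Δ = (-0.005513, 0.011725)
  [+4]  conj(Y_{8,4})(Ω₁) = (-0.198684, 0.013063) ; Y_{8,4}(Ω₂) = (-0.051927, 0.403401) ; Δ = (0.005048, -0.080828)
  [+5]  conj(Y_{8,5})(Ω₁) = (-0.049389, -0.041882) ; Y_{8,5}(Ω₂) = (-0.378600, -0.233542) ; Δ = (0.008917, 0.027391)
  [+6]  conj(Y_{8,6})(Ω₁) = (-0.001499, -0.015174) ; Y_{8,6}(Ω₂) = (0.226903, -0.153034) ; Δ = (-0.002662, -0.003214)
  [+7]  conj(Y_{8,7})(Ω₁) = (0.001584, -0.001998) ; Y_{8,7}(Ω₂) = (0.018146, 0.106561) ; Δ = (0.000242, 0.000133)
  [+8]  conj(Y_{8,8})(Ω₁) = (0.000267, -0.000035) ; Y_{8,8}(Ω₂) = (-0.024708, -0.006468) ; Δ = (-0.000007, -0.000001)
Accumulated sum (-0.328657, 0.000000); after 4π/(2l+1) scaling, (-0.242943, 0.000000) ⇒ P_8 = -0.242943

-0.242943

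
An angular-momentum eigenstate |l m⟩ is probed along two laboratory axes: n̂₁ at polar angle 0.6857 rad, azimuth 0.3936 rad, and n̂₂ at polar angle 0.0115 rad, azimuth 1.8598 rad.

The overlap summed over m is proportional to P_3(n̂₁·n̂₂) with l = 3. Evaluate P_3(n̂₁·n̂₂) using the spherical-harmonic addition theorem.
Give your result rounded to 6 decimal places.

Summing Y*_{l m}(θ₁,φ₁)·Y_{l m}(θ₂,φ₂) over m ∈ [−3, 3]; prefactor 4π/(2·3+1) = 1.795196:
  term(m=-3) = -0.00000 + 0.00000j   from Y*(Ω₁)=0.04027 + 0.09798j, Y(Ω₂)=0.00000 + 0.00000j
  term(m=-2) = -0.00004 - 0.00001j   from Y*(Ω₁)=0.22386 + 0.22467j, Y(Ω₂)=-0.00011 + 0.00007j
  term(m=-1) = 0.00063 - 0.00604j   from Y*(Ω₁)=0.37708 + 0.15659j, Y(Ω₂)=-0.00424 - 0.01425j
  term(m=+0) = -0.00104 + 0.00000j   from Y*(Ω₁)=-0.00139 + 0.00000j, Y(Ω₂)=0.74606 + 0.00000j
  term(m=+1) = 0.00063 + 0.00604j   from Y*(Ω₁)=-0.37708 + 0.15659j, Y(Ω₂)=0.00424 - 0.01425j
  term(m=+2) = -0.00004 + 0.00001j   from Y*(Ω₁)=0.22386 - 0.22467j, Y(Ω₂)=-0.00011 - 0.00007j
  term(m=+3) = -0.00000 - 0.00000j   from Y*(Ω₁)=-0.04027 + 0.09798j, Y(Ω₂)=-0.00000 + 0.00000j
Total Σ_m = 0.00015 - 0.00000j. Multiply by 1.795196: 0.00027 - 0.00000j. P_3(cos γ) = 0.000265

0.000265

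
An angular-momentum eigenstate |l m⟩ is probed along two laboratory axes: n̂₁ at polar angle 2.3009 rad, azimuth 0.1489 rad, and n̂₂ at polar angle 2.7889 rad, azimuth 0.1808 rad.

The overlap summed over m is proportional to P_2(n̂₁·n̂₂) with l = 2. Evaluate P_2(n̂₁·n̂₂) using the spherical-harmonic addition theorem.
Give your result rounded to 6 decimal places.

Expand P_2 via completeness: Σ_{m} conj(Y_{2,m}) at Ω₁ times Y_{2,m} at Ω₂ —
  m=-2: 0.20501 + 0.06292j × 0.04311 - 0.01631j = 0.00986 - 0.00063j  (running Σ = 0.00986 - 0.00063j)
  m=-1: -0.37967 - 0.05695j × -0.24635 + 0.04503j = 0.09610 - 0.00307j  (running Σ = 0.10596 - 0.00370j)
  m=0: 0.10548 + 0.00000j × 0.51789 + 0.00000j = 0.05463 + 0.00000j  (running Σ = 0.16059 - 0.00370j)
  m=1: 0.37967 - 0.05695j × 0.24635 + 0.04503j = 0.09610 + 0.00307j  (running Σ = 0.25668 - 0.00063j)
  m=2: 0.20501 - 0.06292j × 0.04311 + 0.01631j = 0.00986 + 0.00063j  (running Σ = 0.26655 + 0.00000j)
Total Σ_m = 0.26655 + 0.00000j. Multiply by 2.513274: 0.66991 + 0.00000j. P_2(cos γ) = 0.669908

0.669908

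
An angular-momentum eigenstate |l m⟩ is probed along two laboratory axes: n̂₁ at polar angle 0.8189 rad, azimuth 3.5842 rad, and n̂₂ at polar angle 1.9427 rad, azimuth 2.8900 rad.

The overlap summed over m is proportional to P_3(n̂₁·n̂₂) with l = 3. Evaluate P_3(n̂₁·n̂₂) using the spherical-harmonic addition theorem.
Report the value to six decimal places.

Term-by-term m-sum for l=3 (normalisation 4π/7 = 1.795196):
  m=-3: Y*=-0.039113-0.157795i  Y=-0.245750-0.231143i  product -0.026861+0.047819i
  m=-2: Y*=+0.235768+0.288248i  Y=-0.282384-0.155437i  product -0.021773-0.118044i
  m=-1: Y*=-0.284251-0.134726i  Y=+0.099071+0.025465i  product -0.024730-0.020586i
  m=+0: Y*=-0.170109-0.000000i  Y=+0.317288+0.000000i  product -0.053974-0.000000i
  m=+1: Y*=+0.284251-0.134726i  Y=-0.099071+0.025465i  product -0.024730+0.020586i
  m=+2: Y*=+0.235768-0.288248i  Y=-0.282384+0.155437i  product -0.021773+0.118044i
  m=+3: Y*=+0.039113-0.157795i  Y=+0.245750-0.231143i  product -0.026861-0.047819i
Total Σ_m = -0.200702+0.000000i. Multiply by 1.795196: -0.360299+0.000000i. P_3(cos γ) = -0.360299

-0.360299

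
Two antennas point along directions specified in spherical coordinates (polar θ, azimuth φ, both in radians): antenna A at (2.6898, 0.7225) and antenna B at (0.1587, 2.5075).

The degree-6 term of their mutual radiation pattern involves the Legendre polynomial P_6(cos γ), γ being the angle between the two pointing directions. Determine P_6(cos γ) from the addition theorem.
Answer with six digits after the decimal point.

Summing Y*_{l m}(θ₁,φ₁)·Y_{l m}(θ₂,φ₂) over m ∈ [−6, 6]; prefactor 4π/(2·6+1) = 0.966644:
  m=-6: -0.00123 - 0.00311j × -0.00001 - 0.00000j = -0.00000 + 0.00000j  (running Σ = -0.00000 + 0.00000j)
  m=-5: 0.02128 + 0.01083j × 0.00016 + 0.00000j = 0.00000 + 0.00000j  (running Σ = 0.00000 + 0.00000j)
  m=-4: -0.09921 + 0.02550j × -0.00178 + 0.00123j = 0.00015 - 0.00017j  (running Σ = 0.00015 - 0.00017j)
  m=-3: 0.16177 - 0.23813j × 0.00638 - 0.01854j = -0.00338 - 0.00452j  (running Σ = -0.00323 - 0.00469j)
  m=-2: 0.06270 + 0.49578j × 0.03593 + 0.11509j = -0.05480 + 0.02503j  (running Σ = -0.05804 + 0.02034j)
  m=-1: -0.28370 - 0.25008j × -0.36883 - 0.27124j = 0.03681 + 0.16919j  (running Σ = -0.02123 + 0.18953j)
  m=0: -0.24717 + 0.00000j × 0.76514 + 0.00000j = -0.18912 + 0.00000j  (running Σ = -0.21035 + 0.18953j)
  m=1: 0.28370 - 0.25008j × 0.36883 - 0.27124j = 0.03681 - 0.16919j  (running Σ = -0.17355 + 0.02034j)
  m=2: 0.06270 - 0.49578j × 0.03593 - 0.11509j = -0.05480 - 0.02503j  (running Σ = -0.22835 - 0.00469j)
  m=3: -0.16177 - 0.23813j × -0.00638 - 0.01854j = -0.00338 + 0.00452j  (running Σ = -0.23174 - 0.00017j)
  m=4: -0.09921 - 0.02550j × -0.00178 - 0.00123j = 0.00015 + 0.00017j  (running Σ = -0.23159 + 0.00000j)
  m=5: -0.02128 + 0.01083j × -0.00016 + 0.00000j = 0.00000 - 0.00000j  (running Σ = -0.23159 + 0.00000j)
  m=6: -0.00123 + 0.00311j × -0.00001 + 0.00000j = -0.00000 - 0.00000j  (running Σ = -0.23159 + 0.00000j)
Σ over m = -0.23159 + 0.00000j; ×(4π/13) → -0.22386 + 0.00000j. Real part: -0.223863

-0.223863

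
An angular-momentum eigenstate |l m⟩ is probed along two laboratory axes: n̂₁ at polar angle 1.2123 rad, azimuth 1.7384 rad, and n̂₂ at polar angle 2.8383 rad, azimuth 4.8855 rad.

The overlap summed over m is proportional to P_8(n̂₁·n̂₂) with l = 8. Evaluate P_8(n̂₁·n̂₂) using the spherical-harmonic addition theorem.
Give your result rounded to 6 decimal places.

Summing Y*_{l m}(θ₁,φ₁)·Y_{l m}(θ₂,φ₂) over m ∈ [−8, 8]; prefactor 4π/(2·8+1) = 0.739198:
  m=-8: (0.069468, 0.296735) × (0.000006, -0.000032) = (0.000010, -0.000000)  (running Σ = (0.000010, -0.000000))
  m=-7: (0.421130, -0.176846) × (0.000390, 0.000147) = (0.000190, -0.000007)  (running Σ = (0.000200, -0.000008))
  m=-6: (-0.115080, -0.181463) × (-0.001716, 0.002915) = (0.000726, -0.000024)  (running Σ = (0.000927, -0.000032))
  m=-5: (0.176129, -0.158504) × (-0.014972, -0.012746) = (-0.004657, 0.000128)  (running Σ = (-0.003730, 0.000096))
  m=-4: (-0.247788, -0.196479) × (0.064722, -0.053684) = (-0.026585, 0.000586)  (running Σ = (-0.030316, 0.000682))
  m=-3: (0.047328, -0.086058) × (0.128645, 0.225031) = (0.025454, -0.000421)  (running Σ = (-0.004861, 0.000262))
  m=-2: (-0.310400, -0.108129) × (-0.500007, 0.180379) = (0.174706, -0.001924)  (running Σ = (0.169845, -0.001663))
  m=-1: (0.006087, -0.035975) × (-0.096520, -0.551980) = (-0.020445, 0.000113)  (running Σ = (0.149400, -0.001550))
  m=0: (-0.327319, -0.000000) × (-0.102072, 0.000000) = (0.033410, 0.000000)  (running Σ = (0.182810, -0.001550))
  m=1: (-0.006087, -0.035975) × (0.096520, -0.551980) = (-0.020445, -0.000113)  (running Σ = (0.162365, -0.001663))
  m=2: (-0.310400, 0.108129) × (-0.500007, -0.180379) = (0.174706, 0.001924)  (running Σ = (0.337071, 0.000262))
  m=3: (-0.047328, -0.086058) × (-0.128645, 0.225031) = (0.025454, 0.000421)  (running Σ = (0.362525, 0.000682))
  m=4: (-0.247788, 0.196479) × (0.064722, 0.053684) = (-0.026585, -0.000586)  (running Σ = (0.335940, 0.000096))
  m=5: (-0.176129, -0.158504) × (0.014972, -0.012746) = (-0.004657, -0.000128)  (running Σ = (0.331283, -0.000032))
  m=6: (-0.115080, 0.181463) × (-0.001716, -0.002915) = (0.000726, 0.000024)  (running Σ = (0.332009, -0.000008))
  m=7: (-0.421130, -0.176846) × (-0.000390, 0.000147) = (0.000190, 0.000007)  (running Σ = (0.332200, -0.000000))
  m=8: (0.069468, -0.296735) × (0.000006, 0.000032) = (0.000010, 0.000000)  (running Σ = (0.332210, 0.000000))
Accumulated sum (0.332210, 0.000000); after 4π/(2l+1) scaling, (0.245569, 0.000000) ⇒ P_8 = 0.245569

0.245569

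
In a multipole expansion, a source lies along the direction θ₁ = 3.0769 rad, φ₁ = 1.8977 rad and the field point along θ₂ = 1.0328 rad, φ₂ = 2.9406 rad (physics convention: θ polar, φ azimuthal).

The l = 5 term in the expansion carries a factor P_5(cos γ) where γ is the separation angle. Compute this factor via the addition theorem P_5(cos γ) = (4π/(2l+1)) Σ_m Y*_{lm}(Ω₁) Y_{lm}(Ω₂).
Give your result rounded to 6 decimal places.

-0.125893

Term-by-term m-sum for l=5 (normalisation 4π/11 = 1.142397):
  [-5]  conj(Y_{5,-5})(Ω₁) = -0.00000 - 0.00000j ; Y_{5,-5}(Ω₂) = -0.11620 - 0.18296j ; Δ = 0.00000 + 0.00000j
  [-4]  conj(Y_{5,-4})(Ω₁) = -0.00001 - 0.00002j ; Y_{5,-4}(Ω₂) = 0.28377 + 0.29452j ; Δ = 0.00001 - 0.00001j
  [-3]  conj(Y_{5,-3})(Ω₁) = 0.00062 - 0.00041j ; Y_{5,-3}(Ω₂) = -0.24596 - 0.16935j ; Δ = -0.00022 - 0.00000j
  [-2]  conj(Y_{5,-2})(Ω₁) = 0.01115 + 0.00854j ; Y_{5,-2}(Ω₂) = -0.12511 - 0.05319j ; Δ = -0.00094 - 0.00166j
  [-1]  conj(Y_{5,-1})(Ω₁) = -0.05241 + 0.15458j ; Y_{5,-1}(Ω₂) = 0.33100 + 0.06744j ; Δ = -0.02777 + 0.04763j
  [+0]  conj(Y_{5,0})(Ω₁) = -0.90646 + 0.00000j ; Y_{5,0}(Ω₂) = 0.05774 + 0.00000j ; Δ = -0.05234 + 0.00000j
  [+1]  conj(Y_{5,1})(Ω₁) = 0.05241 + 0.15458j ; Y_{5,1}(Ω₂) = -0.33100 + 0.06744j ; Δ = -0.02777 - 0.04763j
  [+2]  conj(Y_{5,2})(Ω₁) = 0.01115 - 0.00854j ; Y_{5,2}(Ω₂) = -0.12511 + 0.05319j ; Δ = -0.00094 + 0.00166j
  [+3]  conj(Y_{5,3})(Ω₁) = -0.00062 - 0.00041j ; Y_{5,3}(Ω₂) = 0.24596 - 0.16935j ; Δ = -0.00022 + 0.00000j
  [+4]  conj(Y_{5,4})(Ω₁) = -0.00001 + 0.00002j ; Y_{5,4}(Ω₂) = 0.28377 - 0.29452j ; Δ = 0.00001 + 0.00001j
  [+5]  conj(Y_{5,5})(Ω₁) = 0.00000 - 0.00000j ; Y_{5,5}(Ω₂) = 0.11620 - 0.18296j ; Δ = 0.00000 - 0.00000j
Σ over m = -0.11020 + 0.00000j; ×(4π/11) → -0.12589 + 0.00000j. Real part: -0.125893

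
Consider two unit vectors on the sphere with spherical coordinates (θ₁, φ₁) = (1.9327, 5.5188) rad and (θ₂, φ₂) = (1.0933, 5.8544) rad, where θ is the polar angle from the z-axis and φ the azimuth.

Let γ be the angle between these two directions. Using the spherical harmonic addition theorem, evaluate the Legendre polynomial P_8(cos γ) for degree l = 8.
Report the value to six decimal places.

0.259914

Summing Y*_{l m}(θ₁,φ₁)·Y_{l m}(θ₂,φ₂) over m ∈ [−8, 8]; prefactor 4π/(2·8+1) = 0.739198:
  m=-8: Y*=+0.297393+0.050469i  Y=-0.191293-0.056811i  product -0.054022-0.026550i
  m=-7: Y*=-0.272169-0.366846i  Y=-0.408969+0.057673i  product +0.132466+0.134332i
  m=-6: Y*=-0.027880+0.219961i  Y=-0.337435+0.215753i  product -0.038050-0.080238i
  m=-5: Y*=-0.179282+0.145078i  Y=-0.018801+0.029131i  product -0.000856-0.007950i
  m=-4: Y*=+0.319212+0.026894i  Y=+0.048198-0.331587i  product +0.024303-0.104550i
  m=-3: Y*=+0.059142+0.067111i  Y=-0.059306-0.202848i  product +0.010106-0.015977i
  m=-2: Y*=+0.013883-0.330154i  Y=+0.156185+0.180529i  product +0.061771-0.049059i
  m=-1: Y*=+0.019524-0.018721i  Y=+0.240342+0.109873i  product +0.006749-0.002354i
  m=+0: Y*=-0.328237-0.000000i  Y=-0.203146+0.000000i  product +0.066680+0.000000i
  m=+1: Y*=-0.019524-0.018721i  Y=-0.240342+0.109873i  product +0.006749+0.002354i
  m=+2: Y*=+0.013883+0.330154i  Y=+0.156185-0.180529i  product +0.061771+0.049059i
  m=+3: Y*=-0.059142+0.067111i  Y=+0.059306-0.202848i  product +0.010106+0.015977i
  m=+4: Y*=+0.319212-0.026894i  Y=+0.048198+0.331587i  product +0.024303+0.104550i
  m=+5: Y*=+0.179282+0.145078i  Y=+0.018801+0.029131i  product -0.000856+0.007950i
  m=+6: Y*=-0.027880-0.219961i  Y=-0.337435-0.215753i  product -0.038050+0.080238i
  m=+7: Y*=+0.272169-0.366846i  Y=+0.408969+0.057673i  product +0.132466-0.134332i
  m=+8: Y*=+0.297393-0.050469i  Y=-0.191293+0.056811i  product -0.054022+0.026550i
Σ over m = +0.351616+0.000000i; ×(4π/17) → +0.259914+0.000000i. Real part: 0.259914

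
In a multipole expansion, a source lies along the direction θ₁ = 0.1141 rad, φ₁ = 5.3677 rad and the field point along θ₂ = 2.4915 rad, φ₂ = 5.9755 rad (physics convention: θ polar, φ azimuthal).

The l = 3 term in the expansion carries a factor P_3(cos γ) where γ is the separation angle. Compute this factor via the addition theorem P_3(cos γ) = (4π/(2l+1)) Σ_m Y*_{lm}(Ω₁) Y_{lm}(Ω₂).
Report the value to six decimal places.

Addition theorem: P_3(cos γ) = (4π/7) Σ_m Y*_{lm}(Ω₁) Y_{lm}(Ω₂), m = −3…3:
  m=-3: Y*=-0.00057 - 0.00024j  Y=0.05582 + 0.07377j  product -0.00001 - 0.00006j
  m=-2: Y*=-0.00339 - 0.01272j  Y=-0.24336 - 0.17204j  product -0.00136 + 0.00368j
  m=-1: Y*=0.08824 - 0.11480j  Y=0.40422 + 0.12845j  product 0.05041 - 0.03507j
  m=+0: Y*=0.71747 + 0.00000j  Y=-0.05000 + 0.00000j  product -0.03587 + 0.00000j
  m=+1: Y*=-0.08824 - 0.11480j  Y=-0.40422 + 0.12845j  product 0.05041 + 0.03507j
  m=+2: Y*=-0.00339 + 0.01272j  Y=-0.24336 + 0.17204j  product -0.00136 - 0.00368j
  m=+3: Y*=0.00057 - 0.00024j  Y=-0.05582 + 0.07377j  product -0.00001 + 0.00006j
Σ over m = 0.06220 + 0.00000j; ×(4π/7) → 0.11166 + 0.00000j. Real part: 0.111664

0.111664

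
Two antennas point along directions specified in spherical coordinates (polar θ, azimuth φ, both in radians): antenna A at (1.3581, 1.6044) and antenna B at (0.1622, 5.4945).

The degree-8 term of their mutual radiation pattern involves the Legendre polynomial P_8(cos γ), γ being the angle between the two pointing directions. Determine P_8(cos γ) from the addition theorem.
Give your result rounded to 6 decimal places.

0.192840

Summing Y*_{l m}(θ₁,φ₁)·Y_{l m}(θ₂,φ₂) over m ∈ [−8, 8]; prefactor 4π/(2·8+1) = 0.739198:
  m=-8: Y*=(0.414089, 0.114081)  Y=(0.000000, 0.000000)  product (0.000000, 0.000000)
  m=-7: Y*=(0.086475, -0.360821)  Y=(0.000004, -0.000004)  product (-0.000001, -0.000002)
  m=-6: Y*=(0.106653, 0.021800)  Y=(0.000002, -0.000091)  product (0.000002, -0.000010)
  m=-5: Y*=(0.059720, -0.352086)  Y=(-0.000711, -0.000735)  product (-0.000301, 0.000207)
  m=-4: Y*=(-0.009037, -0.001222)  Y=(-0.008588, -0.000113)  product (0.000077, 0.000012)
  m=-3: Y*=(0.033254, -0.328745)  Y=(-0.038029, 0.037286)  product (0.010993, 0.013742)
  m=-2: Y*=(-0.061258, -0.004123)  Y=(-0.001526, 0.232176)  product (0.001051, -0.014216)
  m=-1: Y*=(0.010566, -0.314326)  Y=(0.441640, 0.444553)  product (0.144401, -0.134122)
  m=+0: Y*=(-0.076547, -0.000000)  Y=(0.673670, 0.000000)  product (-0.051567, -0.000000)
  m=+1: Y*=(-0.010566, -0.314326)  Y=(-0.441640, 0.444553)  product (0.144401, 0.134122)
  m=+2: Y*=(-0.061258, 0.004123)  Y=(-0.001526, -0.232176)  product (0.001051, 0.014216)
  m=+3: Y*=(-0.033254, -0.328745)  Y=(0.038029, 0.037286)  product (0.010993, -0.013742)
  m=+4: Y*=(-0.009037, 0.001222)  Y=(-0.008588, 0.000113)  product (0.000077, -0.000012)
  m=+5: Y*=(-0.059720, -0.352086)  Y=(0.000711, -0.000735)  product (-0.000301, -0.000207)
  m=+6: Y*=(0.106653, -0.021800)  Y=(0.000002, 0.000091)  product (0.000002, 0.000010)
  m=+7: Y*=(-0.086475, -0.360821)  Y=(-0.000004, -0.000004)  product (-0.000001, 0.000002)
  m=+8: Y*=(0.414089, -0.114081)  Y=(0.000000, -0.000000)  product (0.000000, -0.000000)
Accumulated sum (0.260877, -0.000000); after 4π/(2l+1) scaling, (0.192840, -0.000000) ⇒ P_8 = 0.192840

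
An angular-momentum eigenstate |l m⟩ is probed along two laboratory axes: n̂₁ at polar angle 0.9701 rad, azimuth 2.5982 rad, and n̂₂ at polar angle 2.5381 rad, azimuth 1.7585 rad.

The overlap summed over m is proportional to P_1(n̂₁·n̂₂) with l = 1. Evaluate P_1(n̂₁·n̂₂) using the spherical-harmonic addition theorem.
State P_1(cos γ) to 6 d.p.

-0.152784

Expand P_1 via completeness: Σ_{m} conj(Y_{1,m}) at Ω₁ times Y_{1,m} at Ω₂ —
  m=-1: -0.243959+0.147364i × -0.036588-0.192631i = +0.037313+0.041602i  (running Σ = +0.037313+0.041602i)
  m=0: +0.276166-0.000000i × -0.402295+0.000000i = -0.111100+0.000000i  (running Σ = -0.073787+0.041602i)
  m=1: +0.243959+0.147364i × +0.036588-0.192631i = +0.037313-0.041602i  (running Σ = -0.036474+0.000000i)
Accumulated sum -0.036474+0.000000i; after 4π/(2l+1) scaling, -0.152784+0.000000i ⇒ P_1 = -0.152784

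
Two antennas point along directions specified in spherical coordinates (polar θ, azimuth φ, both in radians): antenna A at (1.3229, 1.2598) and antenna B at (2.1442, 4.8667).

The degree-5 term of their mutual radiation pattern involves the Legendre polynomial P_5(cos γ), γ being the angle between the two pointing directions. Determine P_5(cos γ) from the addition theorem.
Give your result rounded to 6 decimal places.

0.244728

Addition theorem: P_5(cos γ) = (4π/11) Σ_m Y*_{lm}(Ω₁) Y_{lm}(Ω₂), m = −5…5:
  term(m=-5) = (0.052922, 0.056158)   from Y*(Ω₁)=(0.397348, 0.006284), Y(Ω₂)=(0.135388, 0.139189)
  term(m=-4) = (0.036118, 0.120842)   from Y*(Ω₁)=(0.102108, -0.301234), Y(Ω₂)=(-0.323362, 0.229508)
  term(m=-3) = (0.008495, -0.048082)   from Y*(Ω₁)=(0.116014, 0.085983), Y(Ω₂)=(-0.150998, -0.302536)
  term(m=-2) = (-0.014533, 0.019512)   from Y*(Ω₁)=(0.260248, -0.186577), Y(Ω₂)=(-0.072387, 0.023078)
  term(m=-1) = (0.022662, -0.011378)   from Y*(Ω₁)=(0.022162, 0.068950), Y(Ω₂)=(-0.053815, -0.345972)
  term(m=+0) = (0.002896, 0.000000)   from Y*(Ω₁)=(0.316054, -0.000000), Y(Ω₂)=(0.009163, 0.000000)
  term(m=+1) = (0.022662, 0.011378)   from Y*(Ω₁)=(-0.022162, 0.068950), Y(Ω₂)=(0.053815, -0.345972)
  term(m=+2) = (-0.014533, -0.019512)   from Y*(Ω₁)=(0.260248, 0.186577), Y(Ω₂)=(-0.072387, -0.023078)
  term(m=+3) = (0.008495, 0.048082)   from Y*(Ω₁)=(-0.116014, 0.085983), Y(Ω₂)=(0.150998, -0.302536)
  term(m=+4) = (0.036118, -0.120842)   from Y*(Ω₁)=(0.102108, 0.301234), Y(Ω₂)=(-0.323362, -0.229508)
  term(m=+5) = (0.052922, -0.056158)   from Y*(Ω₁)=(-0.397348, 0.006284), Y(Ω₂)=(-0.135388, 0.139189)
Σ over m = (0.214223, -0.000000); ×(4π/11) → (0.244728, -0.000000). Real part: 0.244728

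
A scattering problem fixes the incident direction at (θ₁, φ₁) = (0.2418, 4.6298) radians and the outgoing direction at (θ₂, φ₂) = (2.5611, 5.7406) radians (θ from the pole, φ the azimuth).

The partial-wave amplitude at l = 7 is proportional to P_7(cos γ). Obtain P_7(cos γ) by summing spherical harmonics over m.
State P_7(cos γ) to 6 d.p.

Addition theorem: P_7(cos γ) = (4π/15) Σ_m Y*_{lm}(Ω₁) Y_{lm}(Ω₂), m = −7…7:
  m=-7: +0.000012+0.000019i × -0.005911-0.004555i = +0.000000-0.000000i  (running Σ = +0.000000-0.000000i)
  m=-6: -0.000301+0.000163i × +0.042297+0.004839i = -0.000014+0.000005i  (running Σ = -0.000014+0.000005i)
  m=-5: -0.001305-0.002978i × -0.133956+0.061219i = +0.000357+0.000319i  (running Σ = +0.000344+0.000324i)
  m=-4: +0.020506-0.007032i × +0.190771-0.279121i = +0.001949-0.007065i  (running Σ = +0.002293-0.006741i)
  m=-3: +0.025276+0.099920i × -0.027808+0.487672i = -0.049431+0.009548i  (running Σ = -0.047138+0.002807i)
  m=-2: -0.329724+0.054964i × -0.146933-0.278397i = +0.063749+0.083718i  (running Σ = +0.016611+0.086526i)
  m=-1: -0.052682-0.636429i × -0.178784-0.107798i = -0.059187+0.119462i  (running Σ = -0.042576+0.205988i)
  m=0: +0.363789-0.000000i × +0.394191+0.000000i = +0.143402+0.000000i  (running Σ = +0.100826+0.205988i)
  m=1: +0.052682-0.636429i × +0.178784-0.107798i = -0.059187-0.119462i  (running Σ = +0.041639+0.086526i)
  m=2: -0.329724-0.054964i × -0.146933+0.278397i = +0.063749-0.083718i  (running Σ = +0.105388+0.002807i)
  m=3: -0.025276+0.099920i × +0.027808+0.487672i = -0.049431-0.009548i  (running Σ = +0.055957-0.006741i)
  m=4: +0.020506+0.007032i × +0.190771+0.279121i = +0.001949+0.007065i  (running Σ = +0.057906+0.000324i)
  m=5: +0.001305-0.002978i × +0.133956+0.061219i = +0.000357-0.000319i  (running Σ = +0.058263+0.000005i)
  m=6: -0.000301-0.000163i × +0.042297-0.004839i = -0.000014-0.000005i  (running Σ = +0.058250-0.000000i)
  m=7: -0.000012+0.000019i × +0.005911-0.004555i = +0.000000+0.000000i  (running Σ = +0.058250+0.000000i)
Accumulated sum +0.058250+0.000000i; after 4π/(2l+1) scaling, +0.048799+0.000000i ⇒ P_7 = 0.048799

0.048799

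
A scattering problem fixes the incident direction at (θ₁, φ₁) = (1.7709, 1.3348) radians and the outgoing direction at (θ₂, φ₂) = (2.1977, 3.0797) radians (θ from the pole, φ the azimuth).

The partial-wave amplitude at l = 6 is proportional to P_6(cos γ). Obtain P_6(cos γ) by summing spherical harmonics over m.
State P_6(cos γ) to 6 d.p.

Addition theorem: P_6(cos γ) = (4π/13) Σ_m Y*_{lm}(Ω₁) Y_{lm}(Ω₂), m = −6…6:
  m=-6: -0.066007+0.422937i × +0.126994+0.049454i = -0.029299+0.050446i  (running Σ = -0.029299+0.050446i)
  m=-5: -0.278069-0.114566i × +0.325736+0.104149i = -0.078645-0.066279i  (running Σ = -0.107944-0.015833i)
  m=-4: -0.109157+0.150720i × +0.414466+0.104759i = -0.061031+0.051033i  (running Σ = -0.168975+0.035200i)
  m=-3: -0.203332-0.237527i × +0.156712+0.029437i = -0.024872-0.043209i  (running Σ = -0.193847-0.008009i)
  m=-2: -0.094826+0.048406i × -0.272646-0.033923i = +0.027496-0.009981i  (running Σ = -0.166351-0.017990i)
  m=-1: -0.072548-0.301682i × -0.276612-0.017142i = +0.014896+0.084693i  (running Σ = -0.151455+0.066703i)
  m=0: -0.084480-0.000000i × +0.206171+0.000000i = -0.017417-0.000000i  (running Σ = -0.168872+0.066703i)
  m=1: +0.072548-0.301682i × +0.276612-0.017142i = +0.014896-0.084693i  (running Σ = -0.153976-0.017990i)
  m=2: -0.094826-0.048406i × -0.272646+0.033923i = +0.027496+0.009981i  (running Σ = -0.126480-0.008009i)
  m=3: +0.203332-0.237527i × -0.156712+0.029437i = -0.024872+0.043209i  (running Σ = -0.151353+0.035200i)
  m=4: -0.109157-0.150720i × +0.414466-0.104759i = -0.061031-0.051033i  (running Σ = -0.212384-0.015833i)
  m=5: +0.278069-0.114566i × -0.325736+0.104149i = -0.078645+0.066279i  (running Σ = -0.291029+0.050446i)
  m=6: -0.066007-0.422937i × +0.126994-0.049454i = -0.029299-0.050446i  (running Σ = -0.320328+0.000000i)
Total Σ_m = -0.320328+0.000000i. Multiply by 0.966644: -0.309643+0.000000i. P_6(cos γ) = -0.309643

-0.309643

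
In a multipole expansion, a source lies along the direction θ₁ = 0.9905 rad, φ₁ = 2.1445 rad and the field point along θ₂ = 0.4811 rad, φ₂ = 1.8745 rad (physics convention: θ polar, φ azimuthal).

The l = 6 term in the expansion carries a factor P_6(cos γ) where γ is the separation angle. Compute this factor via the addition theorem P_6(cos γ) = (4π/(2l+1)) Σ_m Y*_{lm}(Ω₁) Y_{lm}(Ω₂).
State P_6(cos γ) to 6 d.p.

Addition theorem: P_6(cos γ) = (4π/13) Σ_m Y*_{lm}(Ω₁) Y_{lm}(Ω₂), m = −6…6:
  m=-6: +0.157858+0.048940i × +0.001180+0.004595i = -0.000039+0.000783i  (running Σ = -0.000039+0.000783i)
  m=-5: -0.101226-0.361429i × -0.031437-0.001645i = +0.002588+0.011529i  (running Σ = +0.002549+0.012312i)
  m=-4: -0.266654+0.301575i × +0.043588-0.117228i = +0.023730+0.044404i  (running Σ = +0.026279+0.056716i)
  m=-3: +0.063329+0.009592i × +0.255220+0.197949i = +0.014264+0.014984i  (running Σ = +0.040544+0.071700i)
  m=-2: +0.133729+0.296751i × -0.414316+0.287977i = -0.140863-0.084438i  (running Σ = -0.100320-0.012738i)
  m=-1: +0.106228-0.164387i × -0.091185-0.290955i = -0.057516-0.015918i  (running Σ = -0.157836-0.028656i)
  m=0: +0.278048-0.000000i × -0.312148+0.000000i = -0.086792+0.000000i  (running Σ = -0.244628-0.028656i)
  m=1: -0.106228-0.164387i × +0.091185-0.290955i = -0.057516+0.015918i  (running Σ = -0.302144-0.012738i)
  m=2: +0.133729-0.296751i × -0.414316-0.287977i = -0.140863+0.084438i  (running Σ = -0.443007+0.071700i)
  m=3: -0.063329+0.009592i × -0.255220+0.197949i = +0.014264-0.014984i  (running Σ = -0.428743+0.056716i)
  m=4: -0.266654-0.301575i × +0.043588+0.117228i = +0.023730-0.044404i  (running Σ = -0.405013+0.012312i)
  m=5: +0.101226-0.361429i × +0.031437-0.001645i = +0.002588-0.011529i  (running Σ = -0.402425+0.000783i)
  m=6: +0.157858-0.048940i × +0.001180-0.004595i = -0.000039-0.000783i  (running Σ = -0.402464+0.000000i)
Total Σ_m = -0.402464+0.000000i. Multiply by 0.966644: -0.389039+0.000000i. P_6(cos γ) = -0.389039

-0.389039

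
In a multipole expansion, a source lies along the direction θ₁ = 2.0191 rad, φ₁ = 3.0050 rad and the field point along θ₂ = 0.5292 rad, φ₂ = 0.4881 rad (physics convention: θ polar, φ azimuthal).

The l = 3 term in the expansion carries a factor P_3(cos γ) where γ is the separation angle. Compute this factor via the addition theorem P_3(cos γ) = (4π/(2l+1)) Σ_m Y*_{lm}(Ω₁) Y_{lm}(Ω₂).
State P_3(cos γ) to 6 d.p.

0.088587

Summing Y*_{l m}(θ₁,φ₁)·Y_{l m}(θ₂,φ₂) over m ∈ [−3, 3]; prefactor 4π/(2·3+1) = 1.795196:
  m=-3: -0.28008 + 0.12166j × 0.00571 - 0.05338j = 0.00490 + 0.01564j  (running Σ = 0.00490 + 0.01564j)
  m=-2: -0.34641 + 0.09706j × 0.12595 - 0.18625j = -0.02555 + 0.07674j  (running Σ = -0.02066 + 0.09239j)
  m=-1: 0.01750 - 0.00241j × 0.39278 - 0.20854j = 0.00637 - 0.00459j  (running Σ = -0.01428 + 0.08779j)
  m=0: 0.33331 + 0.00000j × 0.23376 + 0.00000j = 0.07791 + 0.00000j  (running Σ = 0.06363 + 0.08779j)
  m=1: -0.01750 - 0.00241j × -0.39278 - 0.20854j = 0.00637 + 0.00459j  (running Σ = 0.07000 + 0.09239j)
  m=2: -0.34641 - 0.09706j × 0.12595 + 0.18625j = -0.02555 - 0.07674j  (running Σ = 0.04445 + 0.01564j)
  m=3: 0.28008 + 0.12166j × -0.00571 - 0.05338j = 0.00490 - 0.01564j  (running Σ = 0.04935 - 0.00000j)
Total Σ_m = 0.04935 - 0.00000j. Multiply by 1.795196: 0.08859 - 0.00000j. P_3(cos γ) = 0.088587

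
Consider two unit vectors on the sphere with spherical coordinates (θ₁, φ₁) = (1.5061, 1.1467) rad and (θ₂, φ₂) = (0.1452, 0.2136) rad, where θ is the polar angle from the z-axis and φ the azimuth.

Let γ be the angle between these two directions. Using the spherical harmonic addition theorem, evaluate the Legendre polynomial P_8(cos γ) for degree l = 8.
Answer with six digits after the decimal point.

0.078461

Addition theorem: P_8(cos γ) = (4π/17) Σ_m Y*_{lm}(Ω₁) Y_{lm}(Ω₂), m = −8…8:
  term(m=-8) = (0.000000, 0.000000)   from Y*(Ω₁)=(-0.490960, 0.125979), Y(Ω₂)=(-0.000000, -0.000000)
  term(m=-7) = (0.000000, 0.000000)   from Y*(Ω₁)=(-0.022600, 0.129394), Y(Ω₂)=(0.000000, -0.000003)
  term(m=-6) = (-0.000013, 0.000010)   from Y*(Ω₁)=(-0.288142, -0.195868), Y(Ω₂)=(0.000013, -0.000045)
  term(m=-5) = (0.000004, 0.000091)   from Y*(Ω₁)=(-0.130299, 0.079830), Y(Ω₂)=(0.000287, -0.000522)
  term(m=-4) = (-0.001395, -0.000936)   from Y*(Ω₁)=(-0.037502, -0.297036), Y(Ω₂)=(0.003685, -0.004233)
  term(m=-3) = (-0.005975, 0.002129)   from Y*(Ω₁)=(-0.155113, -0.047729), Y(Ω₂)=(0.031329, -0.023365)
  term(m=-2) = (0.015525, -0.051019)   from Y*(Ω₁)=(0.183651, -0.208295), Y(Ω₂)=(0.174782, -0.079567)
  term(m=-1) = (-0.058366, -0.078770)   from Y*(Ω₁)=(-0.068385, -0.151464), Y(Ω₂)=(0.576517, -0.125052)
  term(m=+0) = (0.206581, 0.000000)   from Y*(Ω₁)=(0.271273, -0.000000), Y(Ω₂)=(0.761524, 0.000000)
  term(m=+1) = (-0.058366, 0.078770)   from Y*(Ω₁)=(0.068385, -0.151464), Y(Ω₂)=(-0.576517, -0.125052)
  term(m=+2) = (0.015525, 0.051019)   from Y*(Ω₁)=(0.183651, 0.208295), Y(Ω₂)=(0.174782, 0.079567)
  term(m=+3) = (-0.005975, -0.002129)   from Y*(Ω₁)=(0.155113, -0.047729), Y(Ω₂)=(-0.031329, -0.023365)
  term(m=+4) = (-0.001395, 0.000936)   from Y*(Ω₁)=(-0.037502, 0.297036), Y(Ω₂)=(0.003685, 0.004233)
  term(m=+5) = (0.000004, -0.000091)   from Y*(Ω₁)=(0.130299, 0.079830), Y(Ω₂)=(-0.000287, -0.000522)
  term(m=+6) = (-0.000013, -0.000010)   from Y*(Ω₁)=(-0.288142, 0.195868), Y(Ω₂)=(0.000013, 0.000045)
  term(m=+7) = (0.000000, -0.000000)   from Y*(Ω₁)=(0.022600, 0.129394), Y(Ω₂)=(-0.000000, -0.000003)
  term(m=+8) = (0.000000, -0.000000)   from Y*(Ω₁)=(-0.490960, -0.125979), Y(Ω₂)=(-0.000000, 0.000000)
Σ over m = (0.106143, -0.000000); ×(4π/17) → (0.078461, -0.000000). Real part: 0.078461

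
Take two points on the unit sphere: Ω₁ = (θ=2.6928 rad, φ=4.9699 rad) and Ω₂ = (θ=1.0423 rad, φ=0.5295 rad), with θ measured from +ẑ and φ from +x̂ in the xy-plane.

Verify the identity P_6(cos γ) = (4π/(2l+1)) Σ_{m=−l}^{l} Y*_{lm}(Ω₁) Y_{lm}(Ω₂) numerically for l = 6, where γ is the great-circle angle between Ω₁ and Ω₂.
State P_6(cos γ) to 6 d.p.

0.262981

Summing Y*_{l m}(θ₁,φ₁)·Y_{l m}(θ₂,φ₂) over m ∈ [−6, 6]; prefactor 4π/(2·6+1) = 0.966644:
  m=-6: Y*=-0.00008 - 0.00322j  Y=-0.20023 + 0.00709j  product 0.00004 + 0.00064j
  m=-5: Y*=-0.02226 + 0.00648j  Y=-0.35678 - 0.19218j  product 0.00919 + 0.00197j
  m=-4: Y*=0.05161 + 0.08595j  Y=-0.18550 - 0.30446j  product 0.01660 - 0.03166j
  m=-3: Y*=0.19837 - 0.20354j  Y=0.00076 + 0.04298j  product 0.00890 + 0.00837j
  m=-2: Y*=-0.43399 - 0.24563j  Y=-0.17168 + 0.30564j  product 0.14958 - 0.09047j
  m=-1: Y*=-0.09812 + 0.37259j  Y=-0.07653 + 0.04479j  product -0.00918 - 0.03291j
  m=+0: Y*=-0.23975 + 0.00000j  Y=0.32613 + 0.00000j  product -0.07819 + 0.00000j
  m=+1: Y*=0.09812 + 0.37259j  Y=0.07653 + 0.04479j  product -0.00918 + 0.03291j
  m=+2: Y*=-0.43399 + 0.24563j  Y=-0.17168 - 0.30564j  product 0.14958 + 0.09047j
  m=+3: Y*=-0.19837 - 0.20354j  Y=-0.00076 + 0.04298j  product 0.00890 - 0.00837j
  m=+4: Y*=0.05161 - 0.08595j  Y=-0.18550 + 0.30446j  product 0.01660 + 0.03166j
  m=+5: Y*=0.02226 + 0.00648j  Y=0.35678 - 0.19218j  product 0.00919 - 0.00197j
  m=+6: Y*=-0.00008 + 0.00322j  Y=-0.20023 - 0.00709j  product 0.00004 - 0.00064j
Accumulated sum 0.27206 - 0.00000j; after 4π/(2l+1) scaling, 0.26298 - 0.00000j ⇒ P_6 = 0.262981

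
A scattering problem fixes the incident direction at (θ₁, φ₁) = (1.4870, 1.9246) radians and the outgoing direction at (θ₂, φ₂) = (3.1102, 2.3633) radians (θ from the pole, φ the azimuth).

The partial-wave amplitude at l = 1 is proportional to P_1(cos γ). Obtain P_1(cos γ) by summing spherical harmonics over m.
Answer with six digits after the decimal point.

Addition theorem: P_1(cos γ) = (4π/3) Σ_m Y*_{lm}(Ω₁) Y_{lm}(Ω₂), m = −1…1:
  m=-1: -0.11928 + 0.32296j × -0.00772 - 0.00761j = 0.00338 - 0.00159j  (running Σ = 0.00338 - 0.00159j)
  m=0: 0.04090 + 0.00000j × -0.48836 + 0.00000j = -0.01997 + 0.00000j  (running Σ = -0.01659 - 0.00159j)
  m=1: 0.11928 + 0.32296j × 0.00772 - 0.00761j = 0.00338 + 0.00159j  (running Σ = -0.01321 + 0.00000j)
Accumulated sum -0.01321 + 0.00000j; after 4π/(2l+1) scaling, -0.05534 + 0.00000j ⇒ P_1 = -0.055342

-0.055342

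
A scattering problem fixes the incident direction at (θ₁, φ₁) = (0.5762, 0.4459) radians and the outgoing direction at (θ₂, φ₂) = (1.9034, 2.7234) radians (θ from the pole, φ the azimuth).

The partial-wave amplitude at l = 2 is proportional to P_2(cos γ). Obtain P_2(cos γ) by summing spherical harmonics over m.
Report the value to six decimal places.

0.054825

Term-by-term m-sum for l=2 (normalisation 4π/5 = 2.513274):
  m=-2: Y*=(0.072012, 0.089234)  Y=(0.231266, 0.256138)  product (-0.006202, 0.039082)
  m=-1: Y*=(0.318444, 0.152219)  Y=(0.217871, 0.096823)  product (0.054641, 0.063997)
  m=+0: Y*=(0.349909, -0.000000)  Y=(-0.214524, 0.000000)  product (-0.075064, 0.000000)
  m=+1: Y*=(-0.318444, 0.152219)  Y=(-0.217871, 0.096823)  product (0.054641, -0.063997)
  m=+2: Y*=(0.072012, -0.089234)  Y=(0.231266, -0.256138)  product (-0.006202, -0.039082)
Σ over m = (0.021814, 0.000000); ×(4π/5) → (0.054825, 0.000000). Real part: 0.054825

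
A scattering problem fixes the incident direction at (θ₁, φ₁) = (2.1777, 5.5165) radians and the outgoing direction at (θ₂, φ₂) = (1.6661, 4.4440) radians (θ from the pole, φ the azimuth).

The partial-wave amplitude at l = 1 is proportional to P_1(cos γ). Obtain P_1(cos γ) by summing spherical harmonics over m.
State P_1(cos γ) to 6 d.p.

Addition theorem: P_1(cos γ) = (4π/3) Σ_m Y*_{lm}(Ω₁) Y_{lm}(Ω₂), m = −1…1:
  term(m=-1) = (0.046648, 0.085736)   from Y*(Ω₁)=(0.204393, -0.196883), Y(Ω₂)=(-0.091202, 0.331614)
  term(m=+0) = (0.012956, 0.000000)   from Y*(Ω₁)=(-0.278663, -0.000000), Y(Ω₂)=(-0.046495, 0.000000)
  term(m=+1) = (0.046648, -0.085736)   from Y*(Ω₁)=(-0.204393, -0.196883), Y(Ω₂)=(0.091202, 0.331614)
Accumulated sum (0.106253, 0.000000); after 4π/(2l+1) scaling, (0.445071, 0.000000) ⇒ P_1 = 0.445071

0.445071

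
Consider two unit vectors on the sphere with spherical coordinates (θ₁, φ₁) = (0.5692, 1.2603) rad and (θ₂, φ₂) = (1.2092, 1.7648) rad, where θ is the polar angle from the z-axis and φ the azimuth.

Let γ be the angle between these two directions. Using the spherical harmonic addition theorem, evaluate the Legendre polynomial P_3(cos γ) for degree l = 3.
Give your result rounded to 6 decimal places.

Term-by-term m-sum for l=3 (normalisation 4π/7 = 1.795196):
  term(m=-3) = (0.001277, -0.022263)   from Y*(Ω₁)=(-0.052419, -0.038971), Y(Ω₂)=(0.187671, 0.285195)
  term(m=-2) = (0.042133, -0.066936)   from Y*(Ω₁)=(-0.203372, 0.145494), Y(Ω₂)=(-0.292785, 0.119669)
  term(m=-1) = (-0.043945, 0.024265)   from Y*(Ω₁)=(0.135578, 0.422527), Y(Ω₂)=(0.021809, 0.111004)
  term(m=+0) = (-0.053955, 0.000000)   from Y*(Ω₁)=(0.172138, -0.000000), Y(Ω₂)=(-0.313442, 0.000000)
  term(m=+1) = (-0.043945, -0.024265)   from Y*(Ω₁)=(-0.135578, 0.422527), Y(Ω₂)=(-0.021809, 0.111004)
  term(m=+2) = (0.042133, 0.066936)   from Y*(Ω₁)=(-0.203372, -0.145494), Y(Ω₂)=(-0.292785, -0.119669)
  term(m=+3) = (0.001277, 0.022263)   from Y*(Ω₁)=(0.052419, -0.038971), Y(Ω₂)=(-0.187671, 0.285195)
Σ over m = (-0.055026, -0.000000); ×(4π/7) → (-0.098782, -0.000000). Real part: -0.098782

-0.098782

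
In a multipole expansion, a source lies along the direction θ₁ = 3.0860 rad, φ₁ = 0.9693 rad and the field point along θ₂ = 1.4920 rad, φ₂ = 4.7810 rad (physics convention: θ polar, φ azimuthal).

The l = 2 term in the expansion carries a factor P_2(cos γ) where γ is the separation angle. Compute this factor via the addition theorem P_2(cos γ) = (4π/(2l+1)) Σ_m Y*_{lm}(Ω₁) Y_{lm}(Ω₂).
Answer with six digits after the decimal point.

Expand P_2 via completeness: Σ_{m} conj(Y_{2,m}) at Ω₁ times Y_{2,m} at Ω₂ —
  m=-2: (-0.000429, 0.001113) × (-0.380272, 0.052512) = (0.000105, -0.000446)  (running Σ = (0.000105, -0.000446))
  m=-1: (-0.024253, -0.035337) × (0.004156, 0.060480) = (0.002036, -0.001614)  (running Σ = (0.002141, -0.002059))
  m=0: (0.627862, -0.000000) × (-0.309529, 0.000000) = (-0.194342, 0.000000)  (running Σ = (-0.192200, -0.002059))
  m=1: (0.024253, -0.035337) × (-0.004156, 0.060480) = (0.002036, 0.001614)  (running Σ = (-0.190164, -0.000446))
  m=2: (-0.000429, -0.001113) × (-0.380272, -0.052512) = (0.000105, 0.000446)  (running Σ = (-0.190059, -0.000000))
Accumulated sum (-0.190059, -0.000000); after 4π/(2l+1) scaling, (-0.477672, -0.000000) ⇒ P_2 = -0.477672

-0.477672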